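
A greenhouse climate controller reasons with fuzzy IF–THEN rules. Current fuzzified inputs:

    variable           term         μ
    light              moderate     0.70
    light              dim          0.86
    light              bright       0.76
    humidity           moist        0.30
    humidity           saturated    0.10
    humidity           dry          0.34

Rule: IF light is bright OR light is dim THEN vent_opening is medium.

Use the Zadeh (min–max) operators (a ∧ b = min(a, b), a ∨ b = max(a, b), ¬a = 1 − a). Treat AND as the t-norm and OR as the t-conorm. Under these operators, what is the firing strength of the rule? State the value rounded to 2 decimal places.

firing strength: bright=0.76, dim=0.86; OR[max(a, b)] → w = 0.86

0.86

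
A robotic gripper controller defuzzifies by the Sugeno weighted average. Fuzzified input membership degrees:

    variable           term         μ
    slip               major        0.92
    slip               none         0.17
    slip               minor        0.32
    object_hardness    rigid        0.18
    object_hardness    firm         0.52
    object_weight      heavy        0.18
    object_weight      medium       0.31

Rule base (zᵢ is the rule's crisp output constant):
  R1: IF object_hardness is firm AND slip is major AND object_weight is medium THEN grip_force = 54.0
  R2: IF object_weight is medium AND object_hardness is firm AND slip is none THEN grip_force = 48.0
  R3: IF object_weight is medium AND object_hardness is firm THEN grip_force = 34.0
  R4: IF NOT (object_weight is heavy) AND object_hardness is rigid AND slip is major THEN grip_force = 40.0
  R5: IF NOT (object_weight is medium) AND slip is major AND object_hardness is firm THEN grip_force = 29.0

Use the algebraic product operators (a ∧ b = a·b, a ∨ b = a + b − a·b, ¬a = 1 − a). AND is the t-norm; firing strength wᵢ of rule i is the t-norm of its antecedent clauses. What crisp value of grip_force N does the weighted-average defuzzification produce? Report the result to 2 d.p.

37.13

R1 (z=54.0): firm=0.52, major=0.92, medium=0.31; AND[a·b] → w = 0.1483
R2 (z=48.0): medium=0.31, firm=0.52, none=0.17; AND[a·b] → w = 0.0274
R3 (z=34.0): medium=0.31, firm=0.52; AND[a·b] → w = 0.1612
R4 (z=40.0): ¬heavy=1−0.18=0.82, rigid=0.18, major=0.92; AND[a·b] → w = 0.1358
R5 (z=29.0): ¬medium=1−0.31=0.69, major=0.92, firm=0.52; AND[a·b] → w = 0.3301
Weighted average = (0.1483·54.0 + 0.0274·48.0 + 0.1612·34.0 + 0.1358·40.0 + 0.3301·29.0) / (0.1483 + 0.0274 + 0.1612 + 0.1358 + 0.3301)
  = 29.8091 / 0.8028 = 37.13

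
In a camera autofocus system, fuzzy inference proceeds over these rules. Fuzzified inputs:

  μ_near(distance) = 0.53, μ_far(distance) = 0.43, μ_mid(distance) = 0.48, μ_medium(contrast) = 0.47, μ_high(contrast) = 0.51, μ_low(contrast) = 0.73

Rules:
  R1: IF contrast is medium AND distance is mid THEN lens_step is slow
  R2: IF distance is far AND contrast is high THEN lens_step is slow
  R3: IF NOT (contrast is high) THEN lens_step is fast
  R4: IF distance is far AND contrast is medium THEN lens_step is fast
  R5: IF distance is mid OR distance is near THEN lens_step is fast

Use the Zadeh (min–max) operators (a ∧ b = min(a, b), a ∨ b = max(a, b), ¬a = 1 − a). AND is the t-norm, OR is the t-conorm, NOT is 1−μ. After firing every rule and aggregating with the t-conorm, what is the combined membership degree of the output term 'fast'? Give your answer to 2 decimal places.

R1: medium=0.47, mid=0.48; AND[min(a, b)] → w = 0.47
R2: far=0.43, high=0.51; AND[min(a, b)] → w = 0.43
R3: ¬high=1−0.51=0.49 → w = 0.49
R4: far=0.43, medium=0.47; AND[min(a, b)] → w = 0.43
R5: mid=0.48, near=0.53; OR[max(a, b)] → w = 0.53
Rules with consequent 'fast': {R3, R4, R5} → strengths 0.49, 0.43, 0.53
Aggregate via t-conorm [max(a, b)]: 0.53

0.53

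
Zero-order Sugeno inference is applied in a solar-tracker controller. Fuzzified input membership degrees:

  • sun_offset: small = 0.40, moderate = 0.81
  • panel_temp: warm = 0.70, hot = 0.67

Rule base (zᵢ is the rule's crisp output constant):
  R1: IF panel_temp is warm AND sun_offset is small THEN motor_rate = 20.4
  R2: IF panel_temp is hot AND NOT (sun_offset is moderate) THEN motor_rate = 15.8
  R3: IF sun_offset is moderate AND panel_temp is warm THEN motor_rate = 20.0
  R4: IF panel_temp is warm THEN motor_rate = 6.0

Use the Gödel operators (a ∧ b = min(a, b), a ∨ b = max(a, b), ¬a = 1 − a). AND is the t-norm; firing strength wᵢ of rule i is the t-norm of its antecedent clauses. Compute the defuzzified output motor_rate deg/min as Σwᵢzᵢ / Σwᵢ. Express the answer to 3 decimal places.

14.755

R1 (z=20.4): warm=0.70, small=0.40; AND[min(a, b)] → w = 0.40
R2 (z=15.8): hot=0.67, ¬moderate=1−0.81=0.19; AND[min(a, b)] → w = 0.19
R3 (z=20.0): moderate=0.81, warm=0.70; AND[min(a, b)] → w = 0.70
R4 (z=6.0): warm=0.70 → w = 0.70
Weighted average = (0.40·20.4 + 0.19·15.8 + 0.70·20.0 + 0.70·6.0) / (0.40 + 0.19 + 0.70 + 0.70)
  = 29.3620 / 1.9900 = 14.755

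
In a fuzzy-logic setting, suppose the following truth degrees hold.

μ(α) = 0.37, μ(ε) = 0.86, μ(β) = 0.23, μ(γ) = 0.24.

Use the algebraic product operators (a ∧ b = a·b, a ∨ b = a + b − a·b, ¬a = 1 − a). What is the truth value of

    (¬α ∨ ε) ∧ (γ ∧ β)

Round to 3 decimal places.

0.052

¬α = 1 − 0.3700 = 0.6300
¬α ∨ ε = a + b − a·b on (0.6300, 0.8600) = 0.9482
γ ∧ β = a·b on (0.2400, 0.2300) = 0.0552
(¬α ∨ ε) ∧ (γ ∧ β) = a·b on (0.9482, 0.0552) = 0.0523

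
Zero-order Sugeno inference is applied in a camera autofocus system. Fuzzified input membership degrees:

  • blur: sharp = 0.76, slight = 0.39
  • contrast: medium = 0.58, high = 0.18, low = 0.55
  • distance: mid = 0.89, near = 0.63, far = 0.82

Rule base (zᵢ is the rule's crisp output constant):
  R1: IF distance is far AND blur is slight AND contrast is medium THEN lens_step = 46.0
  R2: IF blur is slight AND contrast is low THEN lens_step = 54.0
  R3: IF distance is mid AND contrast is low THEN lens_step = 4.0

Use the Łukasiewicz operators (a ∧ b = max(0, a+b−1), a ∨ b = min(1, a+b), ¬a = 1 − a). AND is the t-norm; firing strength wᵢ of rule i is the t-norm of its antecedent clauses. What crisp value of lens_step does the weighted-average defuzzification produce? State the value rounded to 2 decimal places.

4.00

R1 (z=46.0): far=0.82, slight=0.39, medium=0.58; AND[max(0, a+b−1)] → w = 0.00
R2 (z=54.0): slight=0.39, low=0.55; AND[max(0, a+b−1)] → w = 0.00
R3 (z=4.0): mid=0.89, low=0.55; AND[max(0, a+b−1)] → w = 0.44
Weighted average = (0.00·46.0 + 0.00·54.0 + 0.44·4.0) / (0.00 + 0.00 + 0.44)
  = 1.7600 / 0.4400 = 4.00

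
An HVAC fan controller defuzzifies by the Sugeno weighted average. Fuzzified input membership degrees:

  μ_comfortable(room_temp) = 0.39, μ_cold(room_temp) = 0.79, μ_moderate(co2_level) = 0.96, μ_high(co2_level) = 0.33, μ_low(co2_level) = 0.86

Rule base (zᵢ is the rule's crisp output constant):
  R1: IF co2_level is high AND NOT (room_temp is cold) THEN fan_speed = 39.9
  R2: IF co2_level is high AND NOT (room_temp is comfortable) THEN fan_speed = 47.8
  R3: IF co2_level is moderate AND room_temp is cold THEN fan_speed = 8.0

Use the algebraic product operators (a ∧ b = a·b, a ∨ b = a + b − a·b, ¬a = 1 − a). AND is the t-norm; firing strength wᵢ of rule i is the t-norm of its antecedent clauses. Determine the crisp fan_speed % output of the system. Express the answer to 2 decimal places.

R1 (z=39.9): high=0.33, ¬cold=1−0.79=0.21; AND[a·b] → w = 0.0693
R2 (z=47.8): high=0.33, ¬comfortable=1−0.39=0.61; AND[a·b] → w = 0.2013
R3 (z=8.0): moderate=0.96, cold=0.79; AND[a·b] → w = 0.7584
Weighted average = (0.0693·39.9 + 0.2013·47.8 + 0.7584·8.0) / (0.0693 + 0.2013 + 0.7584)
  = 18.4544 / 1.0290 = 17.93

17.93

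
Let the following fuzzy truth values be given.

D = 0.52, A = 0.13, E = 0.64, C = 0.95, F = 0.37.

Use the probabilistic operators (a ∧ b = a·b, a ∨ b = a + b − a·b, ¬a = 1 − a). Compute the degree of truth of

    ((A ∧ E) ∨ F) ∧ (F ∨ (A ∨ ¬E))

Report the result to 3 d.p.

0.274

A ∧ E = a·b on (0.1300, 0.6400) = 0.0832
(A ∧ E) ∨ F = a + b − a·b on (0.0832, 0.3700) = 0.4224
¬E = 1 − 0.6400 = 0.3600
A ∨ ¬E = a + b − a·b on (0.1300, 0.3600) = 0.4432
F ∨ (A ∨ ¬E) = a + b − a·b on (0.3700, 0.4432) = 0.6492
((A ∧ E) ∨ F) ∧ (F ∨ (A ∨ ¬E)) = a·b on (0.4224, 0.6492) = 0.2742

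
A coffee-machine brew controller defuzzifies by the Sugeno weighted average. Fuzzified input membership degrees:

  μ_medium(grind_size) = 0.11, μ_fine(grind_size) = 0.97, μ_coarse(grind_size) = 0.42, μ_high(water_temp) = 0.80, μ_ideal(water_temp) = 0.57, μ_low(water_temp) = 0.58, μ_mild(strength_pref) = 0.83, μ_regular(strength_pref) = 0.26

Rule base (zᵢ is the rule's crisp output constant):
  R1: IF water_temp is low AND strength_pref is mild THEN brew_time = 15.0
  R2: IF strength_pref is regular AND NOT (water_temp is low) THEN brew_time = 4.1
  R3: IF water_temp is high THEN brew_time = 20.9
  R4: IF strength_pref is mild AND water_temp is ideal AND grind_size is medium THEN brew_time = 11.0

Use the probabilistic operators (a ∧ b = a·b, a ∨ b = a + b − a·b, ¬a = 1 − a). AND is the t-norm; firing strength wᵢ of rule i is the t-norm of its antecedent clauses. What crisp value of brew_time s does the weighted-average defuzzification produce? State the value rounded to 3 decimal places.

17.302

R1 (z=15.0): low=0.58, mild=0.83; AND[a·b] → w = 0.4814
R2 (z=4.1): regular=0.26, ¬low=1−0.58=0.42; AND[a·b] → w = 0.1092
R3 (z=20.9): high=0.80 → w = 0.8000
R4 (z=11.0): mild=0.83, ideal=0.57, medium=0.11; AND[a·b] → w = 0.0520
Weighted average = (0.4814·15.0 + 0.1092·4.1 + 0.8000·20.9 + 0.0520·11.0) / (0.4814 + 0.1092 + 0.8000 + 0.0520)
  = 24.9612 / 1.4426 = 17.302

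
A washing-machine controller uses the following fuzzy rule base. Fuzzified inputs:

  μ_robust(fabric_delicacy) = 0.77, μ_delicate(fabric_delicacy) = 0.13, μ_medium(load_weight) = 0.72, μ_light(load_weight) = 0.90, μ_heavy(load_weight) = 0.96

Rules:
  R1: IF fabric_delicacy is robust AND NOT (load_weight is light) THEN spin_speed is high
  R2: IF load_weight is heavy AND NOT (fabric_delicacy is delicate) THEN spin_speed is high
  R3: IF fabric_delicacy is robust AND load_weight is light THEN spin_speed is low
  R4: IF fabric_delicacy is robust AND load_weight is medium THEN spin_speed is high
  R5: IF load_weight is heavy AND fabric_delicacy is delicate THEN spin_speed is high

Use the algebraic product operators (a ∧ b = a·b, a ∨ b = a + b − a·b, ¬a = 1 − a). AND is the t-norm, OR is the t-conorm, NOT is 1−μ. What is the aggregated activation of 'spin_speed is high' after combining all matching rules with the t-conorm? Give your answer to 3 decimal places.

R1: robust=0.77, ¬light=1−0.90=0.10; AND[a·b] → w = 0.0770
R2: heavy=0.96, ¬delicate=1−0.13=0.87; AND[a·b] → w = 0.8352
R3: robust=0.77, light=0.90; AND[a·b] → w = 0.6930
R4: robust=0.77, medium=0.72; AND[a·b] → w = 0.5544
R5: heavy=0.96, delicate=0.13; AND[a·b] → w = 0.1248
Rules with consequent 'high': {R1, R2, R4, R5} → strengths 0.0770, 0.8352, 0.5544, 0.1248
Aggregate via t-conorm [a + b − a·b]: 0.9407

0.941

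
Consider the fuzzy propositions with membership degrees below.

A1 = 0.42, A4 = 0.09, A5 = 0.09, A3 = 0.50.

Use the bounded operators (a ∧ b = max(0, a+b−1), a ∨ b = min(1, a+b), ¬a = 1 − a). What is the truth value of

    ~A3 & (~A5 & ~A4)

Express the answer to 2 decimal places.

0.32

~A3 = 1 − 0.50 = 0.50
~A5 = 1 − 0.09 = 0.91
~A4 = 1 − 0.09 = 0.91
~A5 & ~A4 = max(0, a+b−1) on (0.91, 0.91) = 0.82
~A3 & (~A5 & ~A4) = max(0, a+b−1) on (0.50, 0.82) = 0.32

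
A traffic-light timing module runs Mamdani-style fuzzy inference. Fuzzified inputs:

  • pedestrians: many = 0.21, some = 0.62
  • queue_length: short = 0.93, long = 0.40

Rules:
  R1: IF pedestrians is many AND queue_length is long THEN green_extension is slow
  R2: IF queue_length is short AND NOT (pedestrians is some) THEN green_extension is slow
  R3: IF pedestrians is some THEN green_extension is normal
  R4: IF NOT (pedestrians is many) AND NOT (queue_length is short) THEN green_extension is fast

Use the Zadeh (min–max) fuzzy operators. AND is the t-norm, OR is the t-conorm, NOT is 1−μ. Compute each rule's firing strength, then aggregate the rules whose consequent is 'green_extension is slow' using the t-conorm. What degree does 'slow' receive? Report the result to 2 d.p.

R1: many=0.21, long=0.40; AND[min(a, b)] → w = 0.21
R2: short=0.93, ¬some=1−0.62=0.38; AND[min(a, b)] → w = 0.38
R3: some=0.62 → w = 0.62
R4: ¬many=1−0.21=0.79, ¬short=1−0.93=0.07; AND[min(a, b)] → w = 0.07
Rules with consequent 'slow': {R1, R2} → strengths 0.21, 0.38
Aggregate via t-conorm [max(a, b)]: 0.38

0.38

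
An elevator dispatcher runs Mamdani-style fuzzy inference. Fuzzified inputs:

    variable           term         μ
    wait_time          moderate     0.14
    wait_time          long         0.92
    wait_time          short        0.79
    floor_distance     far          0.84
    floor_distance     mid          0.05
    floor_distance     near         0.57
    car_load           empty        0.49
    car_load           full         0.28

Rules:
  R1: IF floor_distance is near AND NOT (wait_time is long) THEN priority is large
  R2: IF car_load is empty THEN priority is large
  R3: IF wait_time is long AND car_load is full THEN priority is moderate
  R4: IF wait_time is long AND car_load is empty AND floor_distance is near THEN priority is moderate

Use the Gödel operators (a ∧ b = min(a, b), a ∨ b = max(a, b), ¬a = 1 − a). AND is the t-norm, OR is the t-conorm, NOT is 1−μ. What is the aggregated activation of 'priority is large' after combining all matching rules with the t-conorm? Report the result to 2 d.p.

0.49

R1: near=0.57, ¬long=1−0.92=0.08; AND[min(a, b)] → w = 0.08
R2: empty=0.49 → w = 0.49
R3: long=0.92, full=0.28; AND[min(a, b)] → w = 0.28
R4: long=0.92, empty=0.49, near=0.57; AND[min(a, b)] → w = 0.49
Rules with consequent 'large': {R1, R2} → strengths 0.08, 0.49
Aggregate via t-conorm [max(a, b)]: 0.49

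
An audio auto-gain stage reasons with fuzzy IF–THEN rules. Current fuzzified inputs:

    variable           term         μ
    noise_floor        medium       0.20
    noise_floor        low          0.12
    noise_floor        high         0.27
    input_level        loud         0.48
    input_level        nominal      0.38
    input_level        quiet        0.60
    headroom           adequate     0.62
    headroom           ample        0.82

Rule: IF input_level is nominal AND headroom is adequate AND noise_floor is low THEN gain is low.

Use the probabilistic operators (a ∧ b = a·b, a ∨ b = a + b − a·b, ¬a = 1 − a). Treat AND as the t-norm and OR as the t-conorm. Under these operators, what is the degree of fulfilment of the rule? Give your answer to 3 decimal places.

0.028

firing strength: nominal=0.38, adequate=0.62, low=0.12; AND[a·b] → w = 0.0283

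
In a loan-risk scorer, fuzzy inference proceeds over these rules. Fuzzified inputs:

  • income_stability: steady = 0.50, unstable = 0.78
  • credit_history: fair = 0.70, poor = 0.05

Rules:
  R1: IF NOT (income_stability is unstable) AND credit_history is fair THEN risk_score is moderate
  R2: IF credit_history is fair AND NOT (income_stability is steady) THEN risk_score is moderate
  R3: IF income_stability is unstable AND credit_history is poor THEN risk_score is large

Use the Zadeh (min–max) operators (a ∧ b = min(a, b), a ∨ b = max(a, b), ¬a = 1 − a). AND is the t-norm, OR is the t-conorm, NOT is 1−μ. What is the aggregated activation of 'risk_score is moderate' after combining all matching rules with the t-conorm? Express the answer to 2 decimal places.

R1: ¬unstable=1−0.78=0.22, fair=0.70; AND[min(a, b)] → w = 0.22
R2: fair=0.70, ¬steady=1−0.50=0.50; AND[min(a, b)] → w = 0.50
R3: unstable=0.78, poor=0.05; AND[min(a, b)] → w = 0.05
Rules with consequent 'moderate': {R1, R2} → strengths 0.22, 0.50
Aggregate via t-conorm [max(a, b)]: 0.50

0.50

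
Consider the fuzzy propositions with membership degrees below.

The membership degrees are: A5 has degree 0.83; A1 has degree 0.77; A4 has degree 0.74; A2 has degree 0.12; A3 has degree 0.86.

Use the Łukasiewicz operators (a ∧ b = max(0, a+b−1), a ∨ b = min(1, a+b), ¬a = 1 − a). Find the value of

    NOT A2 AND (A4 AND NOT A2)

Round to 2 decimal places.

NOT A2 = 1 − 0.12 = 0.88
NOT A2 = 1 − 0.12 = 0.88
A4 AND NOT A2 = max(0, a+b−1) on (0.74, 0.88) = 0.62
NOT A2 AND (A4 AND NOT A2) = max(0, a+b−1) on (0.88, 0.62) = 0.50

0.50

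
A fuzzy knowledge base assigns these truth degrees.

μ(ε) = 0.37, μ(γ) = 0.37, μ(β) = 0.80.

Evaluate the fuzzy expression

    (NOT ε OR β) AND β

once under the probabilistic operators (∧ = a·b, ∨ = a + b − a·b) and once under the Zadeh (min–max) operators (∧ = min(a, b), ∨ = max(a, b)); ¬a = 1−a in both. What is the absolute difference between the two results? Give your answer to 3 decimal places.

0.059

Under probabilistic:
  NOT ε = 1 − 0.3700 = 0.6300
  NOT ε OR β = a + b − a·b on (0.6300, 0.8000) = 0.9260
  (NOT ε OR β) AND β = a·b on (0.9260, 0.8000) = 0.7408
  → value = 0.7408
Under Zadeh (min–max):
  NOT ε = 1 − 0.37 = 0.63
  NOT ε OR β = max(a, b) on (0.63, 0.80) = 0.80
  (NOT ε OR β) AND β = min(a, b) on (0.80, 0.80) = 0.80
  → value = 0.8000
|0.7408 − 0.8000| = 0.059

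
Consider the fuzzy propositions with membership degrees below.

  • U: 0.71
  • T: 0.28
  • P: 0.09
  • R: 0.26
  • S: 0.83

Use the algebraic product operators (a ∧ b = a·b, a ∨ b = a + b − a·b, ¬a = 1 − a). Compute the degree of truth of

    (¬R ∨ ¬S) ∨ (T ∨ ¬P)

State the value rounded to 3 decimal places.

¬R = 1 − 0.2600 = 0.7400
¬S = 1 − 0.8300 = 0.1700
¬R ∨ ¬S = a + b − a·b on (0.7400, 0.1700) = 0.7842
¬P = 1 − 0.0900 = 0.9100
T ∨ ¬P = a + b − a·b on (0.2800, 0.9100) = 0.9352
(¬R ∨ ¬S) ∨ (T ∨ ¬P) = a + b − a·b on (0.7842, 0.9352) = 0.9860

0.986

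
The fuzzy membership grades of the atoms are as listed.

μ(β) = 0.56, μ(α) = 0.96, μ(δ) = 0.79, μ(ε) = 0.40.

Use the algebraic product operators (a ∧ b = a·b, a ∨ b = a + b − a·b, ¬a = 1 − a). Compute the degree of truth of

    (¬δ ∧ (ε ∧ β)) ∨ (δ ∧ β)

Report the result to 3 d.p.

0.469

¬δ = 1 − 0.7900 = 0.2100
ε ∧ β = a·b on (0.4000, 0.5600) = 0.2240
¬δ ∧ (ε ∧ β) = a·b on (0.2100, 0.2240) = 0.0470
δ ∧ β = a·b on (0.7900, 0.5600) = 0.4424
(¬δ ∧ (ε ∧ β)) ∨ (δ ∧ β) = a + b − a·b on (0.0470, 0.4424) = 0.4686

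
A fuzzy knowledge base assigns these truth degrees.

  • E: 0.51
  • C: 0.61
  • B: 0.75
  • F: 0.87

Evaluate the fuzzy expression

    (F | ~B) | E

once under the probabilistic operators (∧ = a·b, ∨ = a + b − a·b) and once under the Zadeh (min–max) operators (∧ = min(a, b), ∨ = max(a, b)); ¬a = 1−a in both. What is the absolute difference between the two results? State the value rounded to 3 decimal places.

Under probabilistic:
  ~B = 1 − 0.7500 = 0.2500
  F | ~B = a + b − a·b on (0.8700, 0.2500) = 0.9025
  (F | ~B) | E = a + b − a·b on (0.9025, 0.5100) = 0.9522
  → value = 0.9522
Under Zadeh (min–max):
  ~B = 1 − 0.75 = 0.25
  F | ~B = max(a, b) on (0.87, 0.25) = 0.87
  (F | ~B) | E = max(a, b) on (0.87, 0.51) = 0.87
  → value = 0.8700
|0.9522 − 0.8700| = 0.082

0.082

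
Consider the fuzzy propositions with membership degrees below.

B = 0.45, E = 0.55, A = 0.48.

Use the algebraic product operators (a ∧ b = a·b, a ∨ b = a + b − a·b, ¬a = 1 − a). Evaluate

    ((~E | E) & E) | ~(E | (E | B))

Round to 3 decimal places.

~E = 1 − 0.5500 = 0.4500
~E | E = a + b − a·b on (0.4500, 0.5500) = 0.7525
(~E | E) & E = a·b on (0.7525, 0.5500) = 0.4139
E | B = a + b − a·b on (0.5500, 0.4500) = 0.7525
E | (E | B) = a + b − a·b on (0.5500, 0.7525) = 0.8886
~(E | (E | B)) = 1 − 0.8886 = 0.1114
((~E | E) & E) | ~(E | (E | B)) = a + b − a·b on (0.4139, 0.1114) = 0.4792

0.479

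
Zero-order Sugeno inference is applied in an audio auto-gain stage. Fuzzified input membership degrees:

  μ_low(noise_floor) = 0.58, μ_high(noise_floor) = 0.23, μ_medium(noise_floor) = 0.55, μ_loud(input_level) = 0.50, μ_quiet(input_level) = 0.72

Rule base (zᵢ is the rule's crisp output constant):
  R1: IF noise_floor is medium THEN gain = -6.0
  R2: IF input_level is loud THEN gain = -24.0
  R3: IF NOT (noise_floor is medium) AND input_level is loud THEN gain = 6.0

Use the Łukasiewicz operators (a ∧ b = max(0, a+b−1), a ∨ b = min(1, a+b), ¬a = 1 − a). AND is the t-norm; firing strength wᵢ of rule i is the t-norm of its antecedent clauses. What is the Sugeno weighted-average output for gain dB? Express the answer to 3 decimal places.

R1 (z=-6.0): medium=0.55 → w = 0.55
R2 (z=-24.0): loud=0.50 → w = 0.50
R3 (z=6.0): ¬medium=1−0.55=0.45, loud=0.50; AND[max(0, a+b−1)] → w = 0.00
Weighted average = (0.55·-6.0 + 0.50·-24.0 + 0.00·6.0) / (0.55 + 0.50 + 0.00)
  = -15.3000 / 1.0500 = -14.571

-14.571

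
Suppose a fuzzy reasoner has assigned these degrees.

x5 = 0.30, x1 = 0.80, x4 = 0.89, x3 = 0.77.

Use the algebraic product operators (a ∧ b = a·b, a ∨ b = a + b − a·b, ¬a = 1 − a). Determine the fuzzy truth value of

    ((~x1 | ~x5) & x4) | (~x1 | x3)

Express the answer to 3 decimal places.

0.940

~x1 = 1 − 0.8000 = 0.2000
~x5 = 1 − 0.3000 = 0.7000
~x1 | ~x5 = a + b − a·b on (0.2000, 0.7000) = 0.7600
(~x1 | ~x5) & x4 = a·b on (0.7600, 0.8900) = 0.6764
~x1 = 1 − 0.8000 = 0.2000
~x1 | x3 = a + b − a·b on (0.2000, 0.7700) = 0.8160
((~x1 | ~x5) & x4) | (~x1 | x3) = a + b − a·b on (0.6764, 0.8160) = 0.9405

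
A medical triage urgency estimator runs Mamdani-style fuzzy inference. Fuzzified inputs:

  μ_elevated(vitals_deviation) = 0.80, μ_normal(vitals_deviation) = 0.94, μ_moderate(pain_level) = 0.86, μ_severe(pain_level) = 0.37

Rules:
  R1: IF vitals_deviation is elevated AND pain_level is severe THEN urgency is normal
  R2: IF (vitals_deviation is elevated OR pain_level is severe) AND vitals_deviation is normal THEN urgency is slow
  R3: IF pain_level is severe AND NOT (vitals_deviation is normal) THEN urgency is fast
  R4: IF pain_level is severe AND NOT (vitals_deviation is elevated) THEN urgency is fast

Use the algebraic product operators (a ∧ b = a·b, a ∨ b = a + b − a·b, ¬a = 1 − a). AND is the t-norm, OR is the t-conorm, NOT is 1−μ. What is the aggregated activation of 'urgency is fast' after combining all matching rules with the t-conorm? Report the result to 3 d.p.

R1: elevated=0.80, severe=0.37; AND[a·b] → w = 0.2960
R2: (elevated=0.80 OR severe=0.37) = 0.8740; AND[a·b] with normal=0.94 → w = 0.8216
R3: severe=0.37, ¬normal=1−0.94=0.06; AND[a·b] → w = 0.0222
R4: severe=0.37, ¬elevated=1−0.80=0.20; AND[a·b] → w = 0.0740
Rules with consequent 'fast': {R3, R4} → strengths 0.0222, 0.0740
Aggregate via t-conorm [a + b − a·b]: 0.0946

0.095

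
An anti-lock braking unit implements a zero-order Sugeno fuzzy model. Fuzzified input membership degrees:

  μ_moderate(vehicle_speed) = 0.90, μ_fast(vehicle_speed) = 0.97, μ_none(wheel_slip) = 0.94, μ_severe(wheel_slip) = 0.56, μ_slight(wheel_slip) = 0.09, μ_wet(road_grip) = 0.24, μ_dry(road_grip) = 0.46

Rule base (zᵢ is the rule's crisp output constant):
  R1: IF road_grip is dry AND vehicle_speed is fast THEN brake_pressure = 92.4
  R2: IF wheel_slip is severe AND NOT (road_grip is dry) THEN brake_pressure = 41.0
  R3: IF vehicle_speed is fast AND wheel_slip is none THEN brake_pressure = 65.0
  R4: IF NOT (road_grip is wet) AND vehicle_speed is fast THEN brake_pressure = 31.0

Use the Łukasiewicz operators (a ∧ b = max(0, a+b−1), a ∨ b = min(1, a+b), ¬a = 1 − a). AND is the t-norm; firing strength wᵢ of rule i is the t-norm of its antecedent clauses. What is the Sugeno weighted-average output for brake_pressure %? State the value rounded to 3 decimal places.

R1 (z=92.4): dry=0.46, fast=0.97; AND[max(0, a+b−1)] → w = 0.43
R2 (z=41.0): severe=0.56, ¬dry=1−0.46=0.54; AND[max(0, a+b−1)] → w = 0.10
R3 (z=65.0): fast=0.97, none=0.94; AND[max(0, a+b−1)] → w = 0.91
R4 (z=31.0): ¬wet=1−0.24=0.76, fast=0.97; AND[max(0, a+b−1)] → w = 0.73
Weighted average = (0.43·92.4 + 0.10·41.0 + 0.91·65.0 + 0.73·31.0) / (0.43 + 0.10 + 0.91 + 0.73)
  = 125.6120 / 2.1700 = 57.886

57.886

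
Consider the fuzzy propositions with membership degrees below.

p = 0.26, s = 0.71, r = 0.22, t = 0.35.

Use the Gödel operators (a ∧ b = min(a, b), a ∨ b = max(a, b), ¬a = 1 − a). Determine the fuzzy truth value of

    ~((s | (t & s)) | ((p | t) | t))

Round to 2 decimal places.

t & s = min(a, b) on (0.35, 0.71) = 0.35
s | (t & s) = max(a, b) on (0.71, 0.35) = 0.71
p | t = max(a, b) on (0.26, 0.35) = 0.35
(p | t) | t = max(a, b) on (0.35, 0.35) = 0.35
(s | (t & s)) | ((p | t) | t) = max(a, b) on (0.71, 0.35) = 0.71
~((s | (t & s)) | ((p | t) | t)) = 1 − 0.71 = 0.29

0.29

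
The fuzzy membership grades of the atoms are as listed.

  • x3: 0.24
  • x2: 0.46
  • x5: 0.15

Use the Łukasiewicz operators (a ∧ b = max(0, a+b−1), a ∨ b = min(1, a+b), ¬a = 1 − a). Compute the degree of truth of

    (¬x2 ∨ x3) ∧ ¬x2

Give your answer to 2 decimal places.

¬x2 = 1 − 0.46 = 0.54
¬x2 ∨ x3 = min(1, a+b) on (0.54, 0.24) = 0.78
¬x2 = 1 − 0.46 = 0.54
(¬x2 ∨ x3) ∧ ¬x2 = max(0, a+b−1) on (0.78, 0.54) = 0.32

0.32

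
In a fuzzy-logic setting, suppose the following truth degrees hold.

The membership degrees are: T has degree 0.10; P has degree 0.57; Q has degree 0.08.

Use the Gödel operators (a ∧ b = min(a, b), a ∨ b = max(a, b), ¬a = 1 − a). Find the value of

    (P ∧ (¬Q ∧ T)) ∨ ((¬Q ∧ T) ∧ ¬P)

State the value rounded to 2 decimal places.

¬Q = 1 − 0.08 = 0.92
¬Q ∧ T = min(a, b) on (0.92, 0.10) = 0.10
P ∧ (¬Q ∧ T) = min(a, b) on (0.57, 0.10) = 0.10
¬Q = 1 − 0.08 = 0.92
¬Q ∧ T = min(a, b) on (0.92, 0.10) = 0.10
¬P = 1 − 0.57 = 0.43
(¬Q ∧ T) ∧ ¬P = min(a, b) on (0.10, 0.43) = 0.10
(P ∧ (¬Q ∧ T)) ∨ ((¬Q ∧ T) ∧ ¬P) = max(a, b) on (0.10, 0.10) = 0.10

0.10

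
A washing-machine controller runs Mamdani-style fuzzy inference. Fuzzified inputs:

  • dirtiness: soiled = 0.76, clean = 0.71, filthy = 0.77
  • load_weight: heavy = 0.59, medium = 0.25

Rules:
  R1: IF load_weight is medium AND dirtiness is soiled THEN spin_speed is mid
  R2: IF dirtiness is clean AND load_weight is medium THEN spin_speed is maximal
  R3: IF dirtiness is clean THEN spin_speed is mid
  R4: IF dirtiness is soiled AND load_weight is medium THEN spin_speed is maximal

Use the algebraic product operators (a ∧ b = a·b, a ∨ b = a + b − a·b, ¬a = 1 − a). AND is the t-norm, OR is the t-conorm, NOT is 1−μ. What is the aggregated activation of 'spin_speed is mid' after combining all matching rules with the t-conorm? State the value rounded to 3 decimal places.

0.765

R1: medium=0.25, soiled=0.76; AND[a·b] → w = 0.1900
R2: clean=0.71, medium=0.25; AND[a·b] → w = 0.1775
R3: clean=0.71 → w = 0.7100
R4: soiled=0.76, medium=0.25; AND[a·b] → w = 0.1900
Rules with consequent 'mid': {R1, R3} → strengths 0.1900, 0.7100
Aggregate via t-conorm [a + b − a·b]: 0.7651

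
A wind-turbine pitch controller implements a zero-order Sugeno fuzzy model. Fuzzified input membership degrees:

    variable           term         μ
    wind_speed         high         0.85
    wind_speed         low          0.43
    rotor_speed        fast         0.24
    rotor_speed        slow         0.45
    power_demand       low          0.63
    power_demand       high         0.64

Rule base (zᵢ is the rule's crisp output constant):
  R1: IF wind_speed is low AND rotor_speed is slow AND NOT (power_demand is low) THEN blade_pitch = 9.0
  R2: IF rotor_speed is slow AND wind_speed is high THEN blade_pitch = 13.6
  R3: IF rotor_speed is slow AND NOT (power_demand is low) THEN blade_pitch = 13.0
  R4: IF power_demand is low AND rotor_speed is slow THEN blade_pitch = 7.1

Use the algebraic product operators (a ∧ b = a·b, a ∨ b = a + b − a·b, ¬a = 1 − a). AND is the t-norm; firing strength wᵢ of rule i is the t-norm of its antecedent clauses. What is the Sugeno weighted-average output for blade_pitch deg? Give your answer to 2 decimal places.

R1 (z=9.0): low=0.43, slow=0.45, ¬low=1−0.63=0.37; AND[a·b] → w = 0.0716
R2 (z=13.6): slow=0.45, high=0.85; AND[a·b] → w = 0.3825
R3 (z=13.0): slow=0.45, ¬low=1−0.63=0.37; AND[a·b] → w = 0.1665
R4 (z=7.1): low=0.63, slow=0.45; AND[a·b] → w = 0.2835
Weighted average = (0.0716·9.0 + 0.3825·13.6 + 0.1665·13.0 + 0.2835·7.1) / (0.0716 + 0.3825 + 0.1665 + 0.2835)
  = 10.0237 / 0.9041 = 11.09

11.09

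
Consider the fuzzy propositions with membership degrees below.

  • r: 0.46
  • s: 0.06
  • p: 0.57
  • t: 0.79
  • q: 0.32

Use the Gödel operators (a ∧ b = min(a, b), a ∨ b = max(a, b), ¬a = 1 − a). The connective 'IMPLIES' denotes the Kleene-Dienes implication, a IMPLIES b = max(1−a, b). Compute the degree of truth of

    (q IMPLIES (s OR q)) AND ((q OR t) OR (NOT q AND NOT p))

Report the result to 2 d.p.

0.68

s OR q = max(a, b) on (0.06, 0.32) = 0.32
q IMPLIES (s OR q)  [Kleene-Dienes: max(1−a, b)] with a=0.32, b=0.32 → 0.68
q OR t = max(a, b) on (0.32, 0.79) = 0.79
NOT q = 1 − 0.32 = 0.68
NOT p = 1 − 0.57 = 0.43
NOT q AND NOT p = min(a, b) on (0.68, 0.43) = 0.43
(q OR t) OR (NOT q AND NOT p) = max(a, b) on (0.79, 0.43) = 0.79
(q IMPLIES (s OR q)) AND ((q OR t) OR (NOT q AND NOT p)) = min(a, b) on (0.68, 0.79) = 0.68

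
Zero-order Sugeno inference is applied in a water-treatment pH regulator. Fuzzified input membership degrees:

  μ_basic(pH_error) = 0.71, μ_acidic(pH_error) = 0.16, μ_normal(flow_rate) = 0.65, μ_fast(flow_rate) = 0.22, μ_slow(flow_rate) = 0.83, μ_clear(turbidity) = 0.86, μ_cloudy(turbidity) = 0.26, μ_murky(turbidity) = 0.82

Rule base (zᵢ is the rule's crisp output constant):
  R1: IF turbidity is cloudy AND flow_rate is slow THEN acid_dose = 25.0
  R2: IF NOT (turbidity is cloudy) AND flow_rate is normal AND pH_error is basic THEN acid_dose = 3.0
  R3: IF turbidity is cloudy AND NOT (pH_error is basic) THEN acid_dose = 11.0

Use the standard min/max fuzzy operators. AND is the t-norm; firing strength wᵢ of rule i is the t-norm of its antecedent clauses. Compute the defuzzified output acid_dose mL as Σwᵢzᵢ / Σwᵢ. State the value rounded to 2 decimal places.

R1 (z=25.0): cloudy=0.26, slow=0.83; AND[min(a, b)] → w = 0.26
R2 (z=3.0): ¬cloudy=1−0.26=0.74, normal=0.65, basic=0.71; AND[min(a, b)] → w = 0.65
R3 (z=11.0): cloudy=0.26, ¬basic=1−0.71=0.29; AND[min(a, b)] → w = 0.26
Weighted average = (0.26·25.0 + 0.65·3.0 + 0.26·11.0) / (0.26 + 0.65 + 0.26)
  = 11.3100 / 1.1700 = 9.67

9.67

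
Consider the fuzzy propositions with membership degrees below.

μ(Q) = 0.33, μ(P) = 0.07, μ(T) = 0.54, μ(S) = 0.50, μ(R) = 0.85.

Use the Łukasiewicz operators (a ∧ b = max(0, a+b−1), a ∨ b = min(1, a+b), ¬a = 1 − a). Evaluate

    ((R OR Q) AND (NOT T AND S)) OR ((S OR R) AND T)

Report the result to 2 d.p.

R OR Q = min(1, a+b) on (0.85, 0.33) = 1.00
NOT T = 1 − 0.54 = 0.46
NOT T AND S = max(0, a+b−1) on (0.46, 0.50) = 0.00
(R OR Q) AND (NOT T AND S) = max(0, a+b−1) on (1.00, 0.00) = 0.00
S OR R = min(1, a+b) on (0.50, 0.85) = 1.00
(S OR R) AND T = max(0, a+b−1) on (1.00, 0.54) = 0.54
((R OR Q) AND (NOT T AND S)) OR ((S OR R) AND T) = min(1, a+b) on (0.00, 0.54) = 0.54

0.54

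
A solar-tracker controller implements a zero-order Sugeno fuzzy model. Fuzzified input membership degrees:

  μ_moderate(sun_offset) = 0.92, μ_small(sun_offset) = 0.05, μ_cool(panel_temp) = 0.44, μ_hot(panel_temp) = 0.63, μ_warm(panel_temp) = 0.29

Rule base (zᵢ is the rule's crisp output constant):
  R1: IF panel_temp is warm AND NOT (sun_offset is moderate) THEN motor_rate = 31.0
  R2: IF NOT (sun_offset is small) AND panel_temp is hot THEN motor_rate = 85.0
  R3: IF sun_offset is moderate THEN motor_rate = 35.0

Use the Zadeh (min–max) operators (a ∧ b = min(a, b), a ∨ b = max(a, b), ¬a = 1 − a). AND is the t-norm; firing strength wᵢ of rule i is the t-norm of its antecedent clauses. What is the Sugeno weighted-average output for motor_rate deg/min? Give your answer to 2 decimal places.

54.13

R1 (z=31.0): warm=0.29, ¬moderate=1−0.92=0.08; AND[min(a, b)] → w = 0.08
R2 (z=85.0): ¬small=1−0.05=0.95, hot=0.63; AND[min(a, b)] → w = 0.63
R3 (z=35.0): moderate=0.92 → w = 0.92
Weighted average = (0.08·31.0 + 0.63·85.0 + 0.92·35.0) / (0.08 + 0.63 + 0.92)
  = 88.2300 / 1.6300 = 54.13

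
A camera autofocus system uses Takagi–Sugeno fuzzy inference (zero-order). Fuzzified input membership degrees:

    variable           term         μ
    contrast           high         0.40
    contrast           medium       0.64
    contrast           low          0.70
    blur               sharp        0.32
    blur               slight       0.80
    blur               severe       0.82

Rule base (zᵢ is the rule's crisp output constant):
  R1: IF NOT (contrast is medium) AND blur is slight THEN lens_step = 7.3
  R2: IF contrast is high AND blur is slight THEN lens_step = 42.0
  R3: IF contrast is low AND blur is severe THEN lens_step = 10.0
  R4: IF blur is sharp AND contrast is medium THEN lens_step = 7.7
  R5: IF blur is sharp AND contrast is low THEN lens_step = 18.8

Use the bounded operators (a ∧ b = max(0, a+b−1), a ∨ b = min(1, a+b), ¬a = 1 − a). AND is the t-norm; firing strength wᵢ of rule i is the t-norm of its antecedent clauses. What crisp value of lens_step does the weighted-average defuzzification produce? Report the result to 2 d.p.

R1 (z=7.3): ¬medium=1−0.64=0.36, slight=0.80; AND[max(0, a+b−1)] → w = 0.16
R2 (z=42.0): high=0.40, slight=0.80; AND[max(0, a+b−1)] → w = 0.20
R3 (z=10.0): low=0.70, severe=0.82; AND[max(0, a+b−1)] → w = 0.52
R4 (z=7.7): sharp=0.32, medium=0.64; AND[max(0, a+b−1)] → w = 0.00
R5 (z=18.8): sharp=0.32, low=0.70; AND[max(0, a+b−1)] → w = 0.02
Weighted average = (0.16·7.3 + 0.20·42.0 + 0.52·10.0 + 0.00·7.7 + 0.02·18.8) / (0.16 + 0.20 + 0.52 + 0.00 + 0.02)
  = 15.1440 / 0.9000 = 16.83

16.83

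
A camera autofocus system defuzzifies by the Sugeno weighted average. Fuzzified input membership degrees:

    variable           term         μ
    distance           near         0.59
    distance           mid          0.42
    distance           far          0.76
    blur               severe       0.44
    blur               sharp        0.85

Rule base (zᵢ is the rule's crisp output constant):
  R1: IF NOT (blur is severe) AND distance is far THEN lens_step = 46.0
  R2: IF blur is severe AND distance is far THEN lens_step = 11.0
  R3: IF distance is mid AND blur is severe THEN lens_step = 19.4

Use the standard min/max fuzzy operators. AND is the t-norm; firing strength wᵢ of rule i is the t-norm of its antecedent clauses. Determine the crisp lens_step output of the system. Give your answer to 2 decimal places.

27.29

R1 (z=46.0): ¬severe=1−0.44=0.56, far=0.76; AND[min(a, b)] → w = 0.56
R2 (z=11.0): severe=0.44, far=0.76; AND[min(a, b)] → w = 0.44
R3 (z=19.4): mid=0.42, severe=0.44; AND[min(a, b)] → w = 0.42
Weighted average = (0.56·46.0 + 0.44·11.0 + 0.42·19.4) / (0.56 + 0.44 + 0.42)
  = 38.7480 / 1.4200 = 27.29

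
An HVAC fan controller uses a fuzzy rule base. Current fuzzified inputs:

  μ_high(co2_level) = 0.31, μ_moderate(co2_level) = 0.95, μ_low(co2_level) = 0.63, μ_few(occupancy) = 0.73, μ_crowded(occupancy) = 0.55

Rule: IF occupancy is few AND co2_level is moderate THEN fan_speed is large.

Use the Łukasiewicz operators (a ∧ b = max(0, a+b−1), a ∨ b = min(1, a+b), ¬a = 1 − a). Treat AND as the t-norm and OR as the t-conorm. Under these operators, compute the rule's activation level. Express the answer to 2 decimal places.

firing strength: few=0.73, moderate=0.95; AND[max(0, a+b−1)] → w = 0.68

0.68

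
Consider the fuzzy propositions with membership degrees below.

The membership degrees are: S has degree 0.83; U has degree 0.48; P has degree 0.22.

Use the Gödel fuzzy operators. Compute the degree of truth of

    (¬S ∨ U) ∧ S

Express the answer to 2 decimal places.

¬S = 1 − 0.83 = 0.17
¬S ∨ U = max(a, b) on (0.17, 0.48) = 0.48
(¬S ∨ U) ∧ S = min(a, b) on (0.48, 0.83) = 0.48

0.48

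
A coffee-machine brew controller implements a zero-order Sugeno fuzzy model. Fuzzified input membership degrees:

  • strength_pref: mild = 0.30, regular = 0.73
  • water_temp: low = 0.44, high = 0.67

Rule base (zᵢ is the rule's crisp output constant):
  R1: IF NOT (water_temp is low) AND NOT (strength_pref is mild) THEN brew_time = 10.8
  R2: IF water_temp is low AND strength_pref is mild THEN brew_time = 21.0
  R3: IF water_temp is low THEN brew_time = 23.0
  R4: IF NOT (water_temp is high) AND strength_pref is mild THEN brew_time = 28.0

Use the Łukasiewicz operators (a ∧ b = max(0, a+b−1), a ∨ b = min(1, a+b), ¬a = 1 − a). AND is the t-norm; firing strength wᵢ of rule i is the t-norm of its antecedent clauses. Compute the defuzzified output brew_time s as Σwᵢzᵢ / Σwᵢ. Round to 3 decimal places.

18.469

R1 (z=10.8): ¬low=1−0.44=0.56, ¬mild=1−0.30=0.70; AND[max(0, a+b−1)] → w = 0.26
R2 (z=21.0): low=0.44, mild=0.30; AND[max(0, a+b−1)] → w = 0.00
R3 (z=23.0): low=0.44 → w = 0.44
R4 (z=28.0): ¬high=1−0.67=0.33, mild=0.30; AND[max(0, a+b−1)] → w = 0.00
Weighted average = (0.26·10.8 + 0.00·21.0 + 0.44·23.0 + 0.00·28.0) / (0.26 + 0.00 + 0.44 + 0.00)
  = 12.9280 / 0.7000 = 18.469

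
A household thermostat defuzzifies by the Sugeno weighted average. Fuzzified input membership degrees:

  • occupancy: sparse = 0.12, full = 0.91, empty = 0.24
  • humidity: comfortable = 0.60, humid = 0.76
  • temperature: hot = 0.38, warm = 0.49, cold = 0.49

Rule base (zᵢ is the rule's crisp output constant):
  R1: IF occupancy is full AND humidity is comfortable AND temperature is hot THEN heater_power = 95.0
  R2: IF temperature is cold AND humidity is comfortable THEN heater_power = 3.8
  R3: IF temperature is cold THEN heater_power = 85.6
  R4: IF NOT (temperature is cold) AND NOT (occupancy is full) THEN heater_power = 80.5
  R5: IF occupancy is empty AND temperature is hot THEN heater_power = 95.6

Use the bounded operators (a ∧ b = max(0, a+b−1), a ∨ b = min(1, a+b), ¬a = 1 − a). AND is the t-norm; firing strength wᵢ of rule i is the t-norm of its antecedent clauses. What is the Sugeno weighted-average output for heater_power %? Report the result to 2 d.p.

R1 (z=95.0): full=0.91, comfortable=0.60, hot=0.38; AND[max(0, a+b−1)] → w = 0.00
R2 (z=3.8): cold=0.49, comfortable=0.60; AND[max(0, a+b−1)] → w = 0.09
R3 (z=85.6): cold=0.49 → w = 0.49
R4 (z=80.5): ¬cold=1−0.49=0.51, ¬full=1−0.91=0.09; AND[max(0, a+b−1)] → w = 0.00
R5 (z=95.6): empty=0.24, hot=0.38; AND[max(0, a+b−1)] → w = 0.00
Weighted average = (0.00·95.0 + 0.09·3.8 + 0.49·85.6 + 0.00·80.5 + 0.00·95.6) / (0.00 + 0.09 + 0.49 + 0.00 + 0.00)
  = 42.2860 / 0.5800 = 72.91

72.91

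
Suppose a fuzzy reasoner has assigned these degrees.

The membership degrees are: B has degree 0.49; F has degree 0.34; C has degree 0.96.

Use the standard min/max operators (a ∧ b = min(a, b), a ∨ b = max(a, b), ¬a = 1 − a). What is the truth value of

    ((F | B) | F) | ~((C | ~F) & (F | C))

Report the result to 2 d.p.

0.49

F | B = max(a, b) on (0.34, 0.49) = 0.49
(F | B) | F = max(a, b) on (0.49, 0.34) = 0.49
~F = 1 − 0.34 = 0.66
C | ~F = max(a, b) on (0.96, 0.66) = 0.96
F | C = max(a, b) on (0.34, 0.96) = 0.96
(C | ~F) & (F | C) = min(a, b) on (0.96, 0.96) = 0.96
~((C | ~F) & (F | C)) = 1 − 0.96 = 0.04
((F | B) | F) | ~((C | ~F) & (F | C)) = max(a, b) on (0.49, 0.04) = 0.49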